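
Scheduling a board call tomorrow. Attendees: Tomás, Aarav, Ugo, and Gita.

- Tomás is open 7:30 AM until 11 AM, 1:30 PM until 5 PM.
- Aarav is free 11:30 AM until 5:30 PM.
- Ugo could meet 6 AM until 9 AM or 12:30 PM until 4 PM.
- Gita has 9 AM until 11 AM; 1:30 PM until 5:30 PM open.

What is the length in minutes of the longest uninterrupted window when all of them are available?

150

Tomás ∩ Aarav: 13:30-17:00.
Tomás ∩ Aarav ∩ Ugo: 13:30-16:00.
Tomás ∩ Aarav ∩ Ugo ∩ Gita: 13:30-16:00.
Those are the intersection windows.
The longest is 13:30-16:00 at 150 minutes.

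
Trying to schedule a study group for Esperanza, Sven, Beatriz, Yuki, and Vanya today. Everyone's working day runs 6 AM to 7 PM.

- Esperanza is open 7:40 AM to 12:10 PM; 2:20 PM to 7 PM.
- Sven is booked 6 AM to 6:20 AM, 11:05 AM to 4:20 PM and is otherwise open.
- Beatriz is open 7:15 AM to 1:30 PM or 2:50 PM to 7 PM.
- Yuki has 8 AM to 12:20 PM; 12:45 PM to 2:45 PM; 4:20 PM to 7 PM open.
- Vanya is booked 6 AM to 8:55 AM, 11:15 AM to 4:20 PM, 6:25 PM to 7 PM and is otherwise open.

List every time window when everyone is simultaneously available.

08:55-11:05, 16:20-18:25

Esperanza free: 07:40-12:10, 14:20-19:00.
Sven free: 06:20-11:05, 16:20-19:00 (invert busy blocks within the working day).
Beatriz free: 07:15-13:30, 14:50-19:00.
Yuki free: 08:00-12:20, 12:45-14:45, 16:20-19:00.
Vanya free: 08:55-11:15, 16:20-18:25 (invert busy blocks within the working day).
Esperanza ∩ Sven: 07:40-11:05, 16:20-19:00.
Esperanza ∩ Sven ∩ Beatriz: 07:40-11:05, 16:20-19:00.
Esperanza ∩ Sven ∩ Beatriz ∩ Yuki: 08:00-11:05, 16:20-19:00.
Esperanza ∩ Sven ∩ Beatriz ∩ Yuki ∩ Vanya: 08:55-11:05, 16:20-18:25.
Those are the intersection windows.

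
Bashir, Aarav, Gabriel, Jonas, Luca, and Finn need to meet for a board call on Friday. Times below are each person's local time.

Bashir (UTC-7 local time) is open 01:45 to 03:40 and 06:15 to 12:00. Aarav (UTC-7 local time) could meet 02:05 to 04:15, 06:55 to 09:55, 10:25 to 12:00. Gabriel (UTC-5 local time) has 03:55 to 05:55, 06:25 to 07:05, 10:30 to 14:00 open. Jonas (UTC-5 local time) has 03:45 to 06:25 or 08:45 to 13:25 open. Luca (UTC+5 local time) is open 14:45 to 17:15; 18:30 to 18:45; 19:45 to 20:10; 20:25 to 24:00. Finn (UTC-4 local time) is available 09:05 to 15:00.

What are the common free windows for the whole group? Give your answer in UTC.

Bashir in UTC: 08:45-10:40, 13:15-19:00 (add 7h to convert from UTC-7).
Aarav in UTC: 09:05-11:15, 13:55-16:55, 17:25-19:00 (add 7h to convert from UTC-7).
Gabriel in UTC: 08:55-10:55, 11:25-12:05, 15:30-19:00 (add 5h to convert from UTC-5).
Jonas in UTC: 08:45-11:25, 13:45-18:25 (add 5h to convert from UTC-5).
Luca in UTC: 09:45-12:15, 13:30-13:45, 14:45-15:10, 15:25-19:00 (subtract 5h to convert from UTC+5).
Finn in UTC: 13:05-19:00 (add 4h to convert from UTC-4).
Bashir ∩ Aarav: 09:05-10:40, 13:55-16:55, 17:25-19:00.
Bashir ∩ Aarav ∩ Gabriel: 09:05-10:40, 15:30-16:55, 17:25-19:00.
Bashir ∩ Aarav ∩ Gabriel ∩ Jonas: 09:05-10:40, 15:30-16:55, 17:25-18:25.
Bashir ∩ Aarav ∩ Gabriel ∩ Jonas ∩ Luca: 09:45-10:40, 15:30-16:55, 17:25-18:25.
Bashir ∩ Aarav ∩ Gabriel ∩ Jonas ∩ Luca ∩ Finn: 15:30-16:55, 17:25-18:25.
So the common availability across everyone is 15:30-16:55, 17:25-18:25.

15:30-16:55, 17:25-18:25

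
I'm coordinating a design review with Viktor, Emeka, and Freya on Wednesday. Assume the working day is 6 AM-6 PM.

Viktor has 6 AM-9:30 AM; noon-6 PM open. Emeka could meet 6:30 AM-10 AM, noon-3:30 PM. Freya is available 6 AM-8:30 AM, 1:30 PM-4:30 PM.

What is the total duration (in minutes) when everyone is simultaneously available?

240

Viktor ∩ Emeka: 06:30-09:30, 12:00-15:30.
Viktor ∩ Emeka ∩ Freya: 06:30-08:30, 13:30-15:30.
Summing the common windows: 120 + 120 = 240 minutes.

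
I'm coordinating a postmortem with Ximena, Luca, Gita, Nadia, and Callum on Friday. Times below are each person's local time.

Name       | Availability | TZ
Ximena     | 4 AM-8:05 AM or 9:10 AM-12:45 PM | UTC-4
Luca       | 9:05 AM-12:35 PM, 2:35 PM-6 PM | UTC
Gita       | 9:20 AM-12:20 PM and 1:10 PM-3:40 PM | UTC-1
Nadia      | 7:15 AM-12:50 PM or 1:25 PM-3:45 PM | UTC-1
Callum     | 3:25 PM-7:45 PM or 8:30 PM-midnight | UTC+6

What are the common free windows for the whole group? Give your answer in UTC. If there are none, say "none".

Ximena in UTC: 08:00-12:05, 13:10-16:45 (add 4h to convert from UTC-4).
Luca in UTC: 09:05-12:35, 14:35-18:00.
Gita in UTC: 10:20-13:20, 14:10-16:40 (add 1h to convert from UTC-1).
Nadia in UTC: 08:15-13:50, 14:25-16:45 (add 1h to convert from UTC-1).
Callum in UTC: 09:25-13:45, 14:30-18:00 (subtract 6h to convert from UTC+6).
Ximena ∩ Luca: 09:05-12:05, 14:35-16:45.
Ximena ∩ Luca ∩ Gita: 10:20-12:05, 14:35-16:40.
Ximena ∩ Luca ∩ Gita ∩ Nadia: 10:20-12:05, 14:35-16:40.
Ximena ∩ Luca ∩ Gita ∩ Nadia ∩ Callum: 10:20-12:05, 14:35-16:40.

10:20-12:05, 14:35-16:40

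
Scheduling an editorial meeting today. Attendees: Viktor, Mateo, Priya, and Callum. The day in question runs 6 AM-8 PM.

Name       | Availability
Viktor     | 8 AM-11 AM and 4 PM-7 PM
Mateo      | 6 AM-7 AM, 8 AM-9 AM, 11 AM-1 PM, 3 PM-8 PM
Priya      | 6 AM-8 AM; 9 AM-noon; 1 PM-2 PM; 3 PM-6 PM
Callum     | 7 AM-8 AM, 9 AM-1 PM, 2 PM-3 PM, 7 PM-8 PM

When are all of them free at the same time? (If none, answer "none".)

none

Viktor ∩ Mateo: 08:00-09:00, 16:00-19:00.
Viktor ∩ Mateo ∩ Priya: 16:00-18:00.
Viktor ∩ Mateo ∩ Priya ∩ Callum: ∅.
There is no time when everyone is free.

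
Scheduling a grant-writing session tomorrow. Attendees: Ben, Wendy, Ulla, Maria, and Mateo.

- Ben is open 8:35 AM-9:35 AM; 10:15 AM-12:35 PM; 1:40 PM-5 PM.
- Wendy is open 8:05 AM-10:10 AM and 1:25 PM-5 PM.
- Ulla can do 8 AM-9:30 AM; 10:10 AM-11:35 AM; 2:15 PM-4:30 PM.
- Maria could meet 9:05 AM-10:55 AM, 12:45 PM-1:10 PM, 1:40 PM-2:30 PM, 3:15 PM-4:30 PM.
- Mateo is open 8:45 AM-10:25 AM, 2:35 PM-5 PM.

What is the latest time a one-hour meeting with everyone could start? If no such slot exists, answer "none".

15:30

Ben ∩ Wendy: 08:35-09:35, 13:40-17:00.
Ben ∩ Wendy ∩ Ulla: 08:35-09:30, 14:15-16:30.
Ben ∩ Wendy ∩ Ulla ∩ Maria: 09:05-09:30, 14:15-14:30, 15:15-16:30.
Ben ∩ Wendy ∩ Ulla ∩ Maria ∩ Mateo: 09:05-09:30, 15:15-16:30.
The last common window of at least 60 minutes is 15:15-16:30; a 60-minute meeting can start as late as 15:30 and still end by 16:30.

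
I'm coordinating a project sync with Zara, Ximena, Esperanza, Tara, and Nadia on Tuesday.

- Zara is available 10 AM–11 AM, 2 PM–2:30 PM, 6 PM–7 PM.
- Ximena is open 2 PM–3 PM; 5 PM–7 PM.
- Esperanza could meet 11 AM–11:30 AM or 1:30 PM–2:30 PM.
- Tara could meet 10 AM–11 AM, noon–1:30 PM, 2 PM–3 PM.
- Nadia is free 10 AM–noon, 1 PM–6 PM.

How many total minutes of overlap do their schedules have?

30

Zara ∩ Ximena: 14:00-14:30, 18:00-19:00.
Zara ∩ Ximena ∩ Esperanza: 14:00-14:30.
Zara ∩ Ximena ∩ Esperanza ∩ Tara: 14:00-14:30.
Zara ∩ Ximena ∩ Esperanza ∩ Tara ∩ Nadia: 14:00-14:30.
That's a single block of 30 minutes.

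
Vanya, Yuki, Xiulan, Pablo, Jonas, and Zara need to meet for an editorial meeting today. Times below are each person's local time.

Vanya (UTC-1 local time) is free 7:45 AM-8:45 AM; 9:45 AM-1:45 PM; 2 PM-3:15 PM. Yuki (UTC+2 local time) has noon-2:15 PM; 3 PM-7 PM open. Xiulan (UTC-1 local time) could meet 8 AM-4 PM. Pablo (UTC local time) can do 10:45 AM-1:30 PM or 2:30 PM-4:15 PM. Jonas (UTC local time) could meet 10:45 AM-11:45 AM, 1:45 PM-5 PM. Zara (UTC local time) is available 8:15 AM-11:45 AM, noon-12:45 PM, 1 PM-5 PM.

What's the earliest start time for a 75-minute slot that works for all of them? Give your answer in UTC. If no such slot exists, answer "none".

15:00

Vanya in UTC: 08:45-09:45, 10:45-14:45, 15:00-16:15 (add 1h to convert from UTC-1).
Yuki in UTC: 10:00-12:15, 13:00-17:00 (subtract 2h to convert from UTC+2).
Xiulan in UTC: 09:00-17:00 (add 1h to convert from UTC-1).
Pablo in UTC: 10:45-13:30, 14:30-16:15.
Jonas in UTC: 10:45-11:45, 13:45-17:00.
Zara in UTC: 08:15-11:45, 12:00-12:45, 13:00-17:00.
Vanya ∩ Yuki: 10:45-12:15, 13:00-14:45, 15:00-16:15.
Vanya ∩ Yuki ∩ Xiulan: 10:45-12:15, 13:00-14:45, 15:00-16:15.
Vanya ∩ Yuki ∩ Xiulan ∩ Pablo: 10:45-12:15, 13:00-13:30, 14:30-14:45, 15:00-16:15.
Vanya ∩ Yuki ∩ Xiulan ∩ Pablo ∩ Jonas: 10:45-11:45, 14:30-14:45, 15:00-16:15.
Vanya ∩ Yuki ∩ Xiulan ∩ Pablo ∩ Jonas ∩ Zara: 10:45-11:45, 14:30-14:45, 15:00-16:15.
So the common availability across everyone is 10:45-11:45, 14:30-14:45, 15:00-16:15.
The first common window of at least 75 minutes is 15:00-16:15, so the earliest start is 15:00.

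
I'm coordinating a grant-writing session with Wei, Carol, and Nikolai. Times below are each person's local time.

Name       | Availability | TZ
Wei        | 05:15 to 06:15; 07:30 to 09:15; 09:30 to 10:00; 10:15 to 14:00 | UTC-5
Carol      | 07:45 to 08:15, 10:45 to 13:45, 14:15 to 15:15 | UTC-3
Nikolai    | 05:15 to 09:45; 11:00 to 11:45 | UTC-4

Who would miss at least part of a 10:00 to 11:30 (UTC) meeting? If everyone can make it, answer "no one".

Carol, Wei

Wei in UTC: 10:15-11:15, 12:30-14:15, 14:30-15:00, 15:15-19:00 (add 5h to convert from UTC-5).
Carol in UTC: 10:45-11:15, 13:45-16:45, 17:15-18:15 (add 3h to convert from UTC-3).
Nikolai in UTC: 09:15-13:45, 15:00-15:45 (add 4h to convert from UTC-4).
Wei: not fully free for 10:00-11:30. Carol: not fully free for 10:00-11:30. Nikolai: free for 10:00-11:30.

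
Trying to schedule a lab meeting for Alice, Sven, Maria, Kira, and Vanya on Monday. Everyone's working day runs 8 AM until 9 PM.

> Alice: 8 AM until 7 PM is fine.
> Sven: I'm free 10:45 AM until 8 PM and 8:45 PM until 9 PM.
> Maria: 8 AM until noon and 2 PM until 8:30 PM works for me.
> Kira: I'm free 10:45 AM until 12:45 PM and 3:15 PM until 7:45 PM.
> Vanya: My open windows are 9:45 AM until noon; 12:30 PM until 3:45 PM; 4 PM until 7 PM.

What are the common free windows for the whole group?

Alice ∩ Sven: 10:45-19:00.
Alice ∩ Sven ∩ Maria: 10:45-12:00, 14:00-19:00.
Alice ∩ Sven ∩ Maria ∩ Kira: 10:45-12:00, 15:15-19:00.
Alice ∩ Sven ∩ Maria ∩ Kira ∩ Vanya: 10:45-12:00, 15:15-15:45, 16:00-19:00.

10:45-12:00, 15:15-15:45, 16:00-19:00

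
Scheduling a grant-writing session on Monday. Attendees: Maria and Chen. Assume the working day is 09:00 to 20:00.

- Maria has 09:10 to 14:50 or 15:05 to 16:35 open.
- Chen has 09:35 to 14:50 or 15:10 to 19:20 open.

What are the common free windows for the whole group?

09:35-14:50, 15:10-16:35

Maria ∩ Chen: 09:35-14:50, 15:10-16:35.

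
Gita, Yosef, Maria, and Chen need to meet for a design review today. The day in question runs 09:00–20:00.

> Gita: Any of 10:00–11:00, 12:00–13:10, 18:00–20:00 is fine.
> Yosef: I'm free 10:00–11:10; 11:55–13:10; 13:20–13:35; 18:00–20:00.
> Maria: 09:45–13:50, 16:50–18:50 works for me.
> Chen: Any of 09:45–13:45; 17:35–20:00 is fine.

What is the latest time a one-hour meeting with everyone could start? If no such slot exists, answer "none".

12:10

Gita ∩ Yosef: 10:00-11:00, 12:00-13:10, 18:00-20:00.
Gita ∩ Yosef ∩ Maria: 10:00-11:00, 12:00-13:10, 18:00-18:50.
Gita ∩ Yosef ∩ Maria ∩ Chen: 10:00-11:00, 12:00-13:10, 18:00-18:50.
So the common availability across everyone is 10:00-11:00, 12:00-13:10, 18:00-18:50.
The last common window of at least 60 minutes is 12:00-13:10; a 60-minute meeting can start as late as 12:10 and still end by 13:10.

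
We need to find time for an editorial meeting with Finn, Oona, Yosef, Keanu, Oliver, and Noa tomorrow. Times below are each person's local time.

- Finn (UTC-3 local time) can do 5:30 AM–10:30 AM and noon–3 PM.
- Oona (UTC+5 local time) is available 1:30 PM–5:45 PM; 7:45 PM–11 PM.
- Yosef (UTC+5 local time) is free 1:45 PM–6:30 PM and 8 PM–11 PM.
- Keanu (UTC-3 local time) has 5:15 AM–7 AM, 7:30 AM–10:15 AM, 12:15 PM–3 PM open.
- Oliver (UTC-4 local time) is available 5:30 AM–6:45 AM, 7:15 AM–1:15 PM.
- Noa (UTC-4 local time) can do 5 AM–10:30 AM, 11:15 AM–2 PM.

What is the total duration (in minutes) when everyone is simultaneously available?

255

Finn in UTC: 08:30-13:30, 15:00-18:00 (add 3h to convert from UTC-3).
Oona in UTC: 08:30-12:45, 14:45-18:00 (subtract 5h to convert from UTC+5).
Yosef in UTC: 08:45-13:30, 15:00-18:00 (subtract 5h to convert from UTC+5).
Keanu in UTC: 08:15-10:00, 10:30-13:15, 15:15-18:00 (add 3h to convert from UTC-3).
Oliver in UTC: 09:30-10:45, 11:15-17:15 (add 4h to convert from UTC-4).
Noa in UTC: 09:00-14:30, 15:15-18:00 (add 4h to convert from UTC-4).
Finn ∩ Oona: 08:30-12:45, 15:00-18:00.
Finn ∩ Oona ∩ Yosef: 08:45-12:45, 15:00-18:00.
Finn ∩ Oona ∩ Yosef ∩ Keanu: 08:45-10:00, 10:30-12:45, 15:15-18:00.
Finn ∩ Oona ∩ Yosef ∩ Keanu ∩ Oliver: 09:30-10:00, 10:30-10:45, 11:15-12:45, 15:15-17:15.
Finn ∩ Oona ∩ Yosef ∩ Keanu ∩ Oliver ∩ Noa: 09:30-10:00, 10:30-10:45, 11:15-12:45, 15:15-17:15.
Summing the common windows: 30 + 15 + 90 + 120 = 255 minutes.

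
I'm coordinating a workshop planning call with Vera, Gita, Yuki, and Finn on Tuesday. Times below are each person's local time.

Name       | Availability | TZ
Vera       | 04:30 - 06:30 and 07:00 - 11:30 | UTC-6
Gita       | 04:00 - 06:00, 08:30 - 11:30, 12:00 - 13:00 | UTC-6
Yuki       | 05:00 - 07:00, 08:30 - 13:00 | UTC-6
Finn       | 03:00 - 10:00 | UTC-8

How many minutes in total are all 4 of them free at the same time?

240

Vera in UTC: 10:30-12:30, 13:00-17:30 (add 6h to convert from UTC-6).
Gita in UTC: 10:00-12:00, 14:30-17:30, 18:00-19:00 (add 6h to convert from UTC-6).
Yuki in UTC: 11:00-13:00, 14:30-19:00 (add 6h to convert from UTC-6).
Finn in UTC: 11:00-18:00 (add 8h to convert from UTC-8).
Vera ∩ Gita: 10:30-12:00, 14:30-17:30.
Vera ∩ Gita ∩ Yuki: 11:00-12:00, 14:30-17:30.
Vera ∩ Gita ∩ Yuki ∩ Finn: 11:00-12:00, 14:30-17:30.
Those are the intersection windows.
Summing the common windows: 60 + 180 = 240 minutes.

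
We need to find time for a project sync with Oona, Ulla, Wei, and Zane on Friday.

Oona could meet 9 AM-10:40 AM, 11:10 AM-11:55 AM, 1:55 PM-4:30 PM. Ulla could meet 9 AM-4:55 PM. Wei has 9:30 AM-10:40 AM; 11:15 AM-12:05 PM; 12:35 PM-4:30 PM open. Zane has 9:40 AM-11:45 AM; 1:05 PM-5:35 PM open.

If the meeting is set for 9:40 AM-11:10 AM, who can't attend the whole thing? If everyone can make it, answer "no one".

Oona: not fully free for 09:40-11:10. Ulla: free for 09:40-11:10. Wei: not fully free for 09:40-11:10. Zane: free for 09:40-11:10.

Oona, Wei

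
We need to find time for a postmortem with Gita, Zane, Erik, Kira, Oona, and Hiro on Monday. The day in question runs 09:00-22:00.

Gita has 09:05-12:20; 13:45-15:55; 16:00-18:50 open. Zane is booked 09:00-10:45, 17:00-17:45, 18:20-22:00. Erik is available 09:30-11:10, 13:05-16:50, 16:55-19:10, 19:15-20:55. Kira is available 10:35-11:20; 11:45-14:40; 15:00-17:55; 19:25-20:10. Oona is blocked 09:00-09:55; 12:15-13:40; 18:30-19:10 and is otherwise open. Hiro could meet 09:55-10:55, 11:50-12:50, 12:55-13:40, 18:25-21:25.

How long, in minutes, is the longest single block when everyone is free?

10

Gita free: 09:05-12:20, 13:45-15:55, 16:00-18:50.
Zane free: 10:45-17:00, 17:45-18:20 (invert busy blocks within the working day).
Erik free: 09:30-11:10, 13:05-16:50, 16:55-19:10, 19:15-20:55.
Kira free: 10:35-11:20, 11:45-14:40, 15:00-17:55, 19:25-20:10.
Oona free: 09:55-12:15, 13:40-18:30, 19:10-22:00 (invert busy blocks within the working day).
Hiro free: 09:55-10:55, 11:50-12:50, 12:55-13:40, 18:25-21:25.
Gita ∩ Zane: 10:45-12:20, 13:45-15:55, 16:00-17:00, 17:45-18:20.
Gita ∩ Zane ∩ Erik: 10:45-11:10, 13:45-15:55, 16:00-16:50, 16:55-17:00, 17:45-18:20.
Gita ∩ Zane ∩ Erik ∩ Kira: 10:45-11:10, 13:45-14:40, 15:00-15:55, 16:00-16:50, 16:55-17:00, 17:45-17:55.
Gita ∩ Zane ∩ Erik ∩ Kira ∩ Oona: 10:45-11:10, 13:45-14:40, 15:00-15:55, 16:00-16:50, 16:55-17:00, 17:45-17:55.
Gita ∩ Zane ∩ Erik ∩ Kira ∩ Oona ∩ Hiro: 10:45-10:55.
So the common availability across everyone is 10:45-10:55.
The longest is 10:45-10:55 at 10 minutes.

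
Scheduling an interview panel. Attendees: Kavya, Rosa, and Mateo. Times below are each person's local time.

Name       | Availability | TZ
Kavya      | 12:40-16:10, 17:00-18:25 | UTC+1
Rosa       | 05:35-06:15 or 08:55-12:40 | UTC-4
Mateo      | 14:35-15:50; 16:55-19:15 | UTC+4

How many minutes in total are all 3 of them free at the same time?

Kavya in UTC: 11:40-15:10, 16:00-17:25 (subtract 1h to convert from UTC+1).
Rosa in UTC: 09:35-10:15, 12:55-16:40 (add 4h to convert from UTC-4).
Mateo in UTC: 10:35-11:50, 12:55-15:15 (subtract 4h to convert from UTC+4).
Kavya ∩ Rosa: 12:55-15:10, 16:00-16:40.
Kavya ∩ Rosa ∩ Mateo: 12:55-15:10.
That's a single block of 135 minutes.

135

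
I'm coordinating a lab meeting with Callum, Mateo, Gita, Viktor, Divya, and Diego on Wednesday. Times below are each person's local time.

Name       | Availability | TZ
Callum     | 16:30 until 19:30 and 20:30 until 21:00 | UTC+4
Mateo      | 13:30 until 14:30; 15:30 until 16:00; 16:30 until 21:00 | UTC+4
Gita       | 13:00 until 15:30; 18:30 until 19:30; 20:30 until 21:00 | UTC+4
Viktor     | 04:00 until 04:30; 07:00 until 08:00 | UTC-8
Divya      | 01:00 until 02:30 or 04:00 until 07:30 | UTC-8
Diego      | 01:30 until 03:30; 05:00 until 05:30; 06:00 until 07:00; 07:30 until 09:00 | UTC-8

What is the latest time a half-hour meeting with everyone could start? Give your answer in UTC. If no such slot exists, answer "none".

Callum in UTC: 12:30-15:30, 16:30-17:00 (subtract 4h to convert from UTC+4).
Mateo in UTC: 09:30-10:30, 11:30-12:00, 12:30-17:00 (subtract 4h to convert from UTC+4).
Gita in UTC: 09:00-11:30, 14:30-15:30, 16:30-17:00 (subtract 4h to convert from UTC+4).
Viktor in UTC: 12:00-12:30, 15:00-16:00 (add 8h to convert from UTC-8).
Divya in UTC: 09:00-10:30, 12:00-15:30 (add 8h to convert from UTC-8).
Diego in UTC: 09:30-11:30, 13:00-13:30, 14:00-15:00, 15:30-17:00 (add 8h to convert from UTC-8).
Callum ∩ Mateo: 12:30-15:30, 16:30-17:00.
Callum ∩ Mateo ∩ Gita: 14:30-15:30, 16:30-17:00.
Callum ∩ Mateo ∩ Gita ∩ Viktor: 15:00-15:30.
Callum ∩ Mateo ∩ Gita ∩ Viktor ∩ Divya: 15:00-15:30.
Callum ∩ Mateo ∩ Gita ∩ Viktor ∩ Divya ∩ Diego: ∅.
There is no time when everyone is free.
No common window is at least 30 minutes long.

none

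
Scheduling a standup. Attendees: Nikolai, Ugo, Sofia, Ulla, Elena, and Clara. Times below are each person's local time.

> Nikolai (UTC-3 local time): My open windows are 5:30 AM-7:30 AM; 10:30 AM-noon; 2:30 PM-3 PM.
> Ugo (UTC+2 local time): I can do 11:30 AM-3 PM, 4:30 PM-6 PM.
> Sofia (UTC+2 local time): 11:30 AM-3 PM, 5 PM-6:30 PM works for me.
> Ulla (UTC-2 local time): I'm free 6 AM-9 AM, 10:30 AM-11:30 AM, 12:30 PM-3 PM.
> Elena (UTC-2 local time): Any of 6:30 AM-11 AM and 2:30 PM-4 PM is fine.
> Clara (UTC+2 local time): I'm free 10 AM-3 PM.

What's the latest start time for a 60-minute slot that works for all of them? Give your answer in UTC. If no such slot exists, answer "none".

09:30

Nikolai in UTC: 08:30-10:30, 13:30-15:00, 17:30-18:00 (add 3h to convert from UTC-3).
Ugo in UTC: 09:30-13:00, 14:30-16:00 (subtract 2h to convert from UTC+2).
Sofia in UTC: 09:30-13:00, 15:00-16:30 (subtract 2h to convert from UTC+2).
Ulla in UTC: 08:00-11:00, 12:30-13:30, 14:30-17:00 (add 2h to convert from UTC-2).
Elena in UTC: 08:30-13:00, 16:30-18:00 (add 2h to convert from UTC-2).
Clara in UTC: 08:00-13:00 (subtract 2h to convert from UTC+2).
Nikolai ∩ Ugo: 09:30-10:30, 14:30-15:00.
Nikolai ∩ Ugo ∩ Sofia: 09:30-10:30.
Nikolai ∩ Ugo ∩ Sofia ∩ Ulla: 09:30-10:30.
Nikolai ∩ Ugo ∩ Sofia ∩ Ulla ∩ Elena: 09:30-10:30.
Nikolai ∩ Ugo ∩ Sofia ∩ Ulla ∩ Elena ∩ Clara: 09:30-10:30.
Those are the intersection windows.
The last common window of at least 60 minutes is 09:30-10:30; a 60-minute meeting can start as late as 09:30 and still end by 10:30.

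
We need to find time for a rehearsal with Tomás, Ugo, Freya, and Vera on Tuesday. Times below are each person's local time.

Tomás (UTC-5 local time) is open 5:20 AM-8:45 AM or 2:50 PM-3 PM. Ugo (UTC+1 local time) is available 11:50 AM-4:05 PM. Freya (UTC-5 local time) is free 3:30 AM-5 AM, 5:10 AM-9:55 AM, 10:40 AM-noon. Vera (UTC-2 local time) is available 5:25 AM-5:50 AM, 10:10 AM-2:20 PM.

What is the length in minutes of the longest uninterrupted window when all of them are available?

Tomás in UTC: 10:20-13:45, 19:50-20:00 (add 5h to convert from UTC-5).
Ugo in UTC: 10:50-15:05 (subtract 1h to convert from UTC+1).
Freya in UTC: 08:30-10:00, 10:10-14:55, 15:40-17:00 (add 5h to convert from UTC-5).
Vera in UTC: 07:25-07:50, 12:10-16:20 (add 2h to convert from UTC-2).
Tomás ∩ Ugo: 10:50-13:45.
Tomás ∩ Ugo ∩ Freya: 10:50-13:45.
Tomás ∩ Ugo ∩ Freya ∩ Vera: 12:10-13:45.
The longest is 12:10-13:45 at 95 minutes.

95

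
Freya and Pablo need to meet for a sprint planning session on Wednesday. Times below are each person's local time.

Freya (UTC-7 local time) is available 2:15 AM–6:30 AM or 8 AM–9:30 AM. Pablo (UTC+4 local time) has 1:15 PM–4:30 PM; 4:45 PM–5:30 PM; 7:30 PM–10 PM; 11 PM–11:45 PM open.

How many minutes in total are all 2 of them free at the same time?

300

Freya in UTC: 09:15-13:30, 15:00-16:30 (add 7h to convert from UTC-7).
Pablo in UTC: 09:15-12:30, 12:45-13:30, 15:30-18:00, 19:00-19:45 (subtract 4h to convert from UTC+4).
Freya ∩ Pablo: 09:15-12:30, 12:45-13:30, 15:30-16:30.
So the common availability across everyone is 09:15-12:30, 12:45-13:30, 15:30-16:30.
Summing the common windows: 195 + 45 + 60 = 300 minutes.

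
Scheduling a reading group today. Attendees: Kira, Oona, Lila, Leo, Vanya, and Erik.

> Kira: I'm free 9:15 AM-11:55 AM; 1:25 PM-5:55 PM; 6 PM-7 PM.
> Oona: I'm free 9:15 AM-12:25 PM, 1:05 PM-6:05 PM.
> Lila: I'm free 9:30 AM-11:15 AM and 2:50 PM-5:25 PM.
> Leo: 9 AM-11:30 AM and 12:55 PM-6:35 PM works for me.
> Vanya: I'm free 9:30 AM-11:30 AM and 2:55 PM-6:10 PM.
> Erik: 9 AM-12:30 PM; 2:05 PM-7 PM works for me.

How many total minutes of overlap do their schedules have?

255

Kira ∩ Oona: 09:15-11:55, 13:25-17:55, 18:00-18:05.
Kira ∩ Oona ∩ Lila: 09:30-11:15, 14:50-17:25.
Kira ∩ Oona ∩ Lila ∩ Leo: 09:30-11:15, 14:50-17:25.
Kira ∩ Oona ∩ Lila ∩ Leo ∩ Vanya: 09:30-11:15, 14:55-17:25.
Kira ∩ Oona ∩ Lila ∩ Leo ∩ Vanya ∩ Erik: 09:30-11:15, 14:55-17:25.
Summing the common windows: 105 + 150 = 255 minutes.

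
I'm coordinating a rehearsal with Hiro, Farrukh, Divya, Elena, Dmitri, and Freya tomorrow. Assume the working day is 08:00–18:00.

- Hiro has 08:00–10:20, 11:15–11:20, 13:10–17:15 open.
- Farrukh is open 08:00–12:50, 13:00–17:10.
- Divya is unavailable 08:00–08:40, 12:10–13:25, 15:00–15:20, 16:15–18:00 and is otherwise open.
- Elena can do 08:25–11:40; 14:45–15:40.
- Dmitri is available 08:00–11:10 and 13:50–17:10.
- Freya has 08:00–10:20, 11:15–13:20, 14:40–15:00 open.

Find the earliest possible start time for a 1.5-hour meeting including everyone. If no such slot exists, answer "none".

08:40

Hiro free: 08:00-10:20, 11:15-11:20, 13:10-17:15.
Farrukh free: 08:00-12:50, 13:00-17:10.
Divya free: 08:40-12:10, 13:25-15:00, 15:20-16:15 (invert busy blocks within the working day).
Elena free: 08:25-11:40, 14:45-15:40.
Dmitri free: 08:00-11:10, 13:50-17:10.
Freya free: 08:00-10:20, 11:15-13:20, 14:40-15:00.
Hiro ∩ Farrukh: 08:00-10:20, 11:15-11:20, 13:10-17:10.
Hiro ∩ Farrukh ∩ Divya: 08:40-10:20, 11:15-11:20, 13:25-15:00, 15:20-16:15.
Hiro ∩ Farrukh ∩ Divya ∩ Elena: 08:40-10:20, 11:15-11:20, 14:45-15:00, 15:20-15:40.
Hiro ∩ Farrukh ∩ Divya ∩ Elena ∩ Dmitri: 08:40-10:20, 14:45-15:00, 15:20-15:40.
Hiro ∩ Farrukh ∩ Divya ∩ Elena ∩ Dmitri ∩ Freya: 08:40-10:20, 14:45-15:00.
The first common window of at least 90 minutes is 08:40-10:20, so the earliest start is 08:40.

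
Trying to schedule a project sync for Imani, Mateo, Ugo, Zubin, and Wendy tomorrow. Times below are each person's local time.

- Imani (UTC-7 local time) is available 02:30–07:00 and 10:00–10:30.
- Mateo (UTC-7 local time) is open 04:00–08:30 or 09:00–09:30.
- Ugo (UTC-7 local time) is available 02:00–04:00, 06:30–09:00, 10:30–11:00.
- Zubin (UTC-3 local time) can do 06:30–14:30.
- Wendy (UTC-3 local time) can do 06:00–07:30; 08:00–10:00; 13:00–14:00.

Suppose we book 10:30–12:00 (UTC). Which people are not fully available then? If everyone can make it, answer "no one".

Imani in UTC: 09:30-14:00, 17:00-17:30 (add 7h to convert from UTC-7).
Mateo in UTC: 11:00-15:30, 16:00-16:30 (add 7h to convert from UTC-7).
Ugo in UTC: 09:00-11:00, 13:30-16:00, 17:30-18:00 (add 7h to convert from UTC-7).
Zubin in UTC: 09:30-17:30 (add 3h to convert from UTC-3).
Wendy in UTC: 09:00-10:30, 11:00-13:00, 16:00-17:00 (add 3h to convert from UTC-3).
Imani: free for 10:30-12:00. Mateo: not fully free for 10:30-12:00. Ugo: not fully free for 10:30-12:00. Zubin: free for 10:30-12:00. Wendy: not fully free for 10:30-12:00.

Mateo, Ugo, Wendy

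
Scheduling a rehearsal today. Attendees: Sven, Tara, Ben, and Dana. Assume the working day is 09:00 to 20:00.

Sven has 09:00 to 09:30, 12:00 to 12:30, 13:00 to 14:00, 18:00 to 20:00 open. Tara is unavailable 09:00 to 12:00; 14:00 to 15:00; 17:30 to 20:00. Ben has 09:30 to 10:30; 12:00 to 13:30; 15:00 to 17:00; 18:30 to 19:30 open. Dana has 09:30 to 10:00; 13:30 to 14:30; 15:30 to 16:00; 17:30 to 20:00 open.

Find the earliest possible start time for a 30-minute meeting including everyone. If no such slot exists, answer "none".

Sven free: 09:00-09:30, 12:00-12:30, 13:00-14:00, 18:00-20:00.
Tara free: 12:00-14:00, 15:00-17:30 (invert busy blocks within the working day).
Ben free: 09:30-10:30, 12:00-13:30, 15:00-17:00, 18:30-19:30.
Dana free: 09:30-10:00, 13:30-14:30, 15:30-16:00, 17:30-20:00.
Sven ∩ Tara: 12:00-12:30, 13:00-14:00.
Sven ∩ Tara ∩ Ben: 12:00-12:30, 13:00-13:30.
Sven ∩ Tara ∩ Ben ∩ Dana: ∅.
There is no time when everyone is free.
No common window is at least 30 minutes long.

none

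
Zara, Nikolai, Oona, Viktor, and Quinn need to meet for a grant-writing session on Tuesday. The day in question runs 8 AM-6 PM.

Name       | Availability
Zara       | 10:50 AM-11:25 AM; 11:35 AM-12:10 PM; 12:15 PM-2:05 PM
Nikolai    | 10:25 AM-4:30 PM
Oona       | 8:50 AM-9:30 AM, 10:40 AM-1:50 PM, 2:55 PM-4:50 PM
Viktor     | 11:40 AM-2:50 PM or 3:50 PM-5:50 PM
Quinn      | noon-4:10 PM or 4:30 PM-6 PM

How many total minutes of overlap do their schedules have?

105

Zara ∩ Nikolai: 10:50-11:25, 11:35-12:10, 12:15-14:05.
Zara ∩ Nikolai ∩ Oona: 10:50-11:25, 11:35-12:10, 12:15-13:50.
Zara ∩ Nikolai ∩ Oona ∩ Viktor: 11:40-12:10, 12:15-13:50.
Zara ∩ Nikolai ∩ Oona ∩ Viktor ∩ Quinn: 12:00-12:10, 12:15-13:50.
Summing the common windows: 10 + 95 = 105 minutes.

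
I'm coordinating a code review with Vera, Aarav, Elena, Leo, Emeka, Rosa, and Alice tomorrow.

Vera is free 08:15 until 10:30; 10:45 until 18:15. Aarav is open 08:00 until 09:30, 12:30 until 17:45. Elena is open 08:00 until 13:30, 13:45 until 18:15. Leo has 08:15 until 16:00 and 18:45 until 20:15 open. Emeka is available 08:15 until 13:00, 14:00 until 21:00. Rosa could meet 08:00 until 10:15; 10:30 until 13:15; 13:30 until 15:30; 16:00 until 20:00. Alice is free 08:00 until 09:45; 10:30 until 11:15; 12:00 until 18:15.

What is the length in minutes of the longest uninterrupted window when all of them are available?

90

Vera ∩ Aarav: 08:15-09:30, 12:30-17:45.
Vera ∩ Aarav ∩ Elena: 08:15-09:30, 12:30-13:30, 13:45-17:45.
Vera ∩ Aarav ∩ Elena ∩ Leo: 08:15-09:30, 12:30-13:30, 13:45-16:00.
Vera ∩ Aarav ∩ Elena ∩ Leo ∩ Emeka: 08:15-09:30, 12:30-13:00, 14:00-16:00.
Vera ∩ Aarav ∩ Elena ∩ Leo ∩ Emeka ∩ Rosa: 08:15-09:30, 12:30-13:00, 14:00-15:30.
Vera ∩ Aarav ∩ Elena ∩ Leo ∩ Emeka ∩ Rosa ∩ Alice: 08:15-09:30, 12:30-13:00, 14:00-15:30.
The longest is 14:00-15:30 at 90 minutes.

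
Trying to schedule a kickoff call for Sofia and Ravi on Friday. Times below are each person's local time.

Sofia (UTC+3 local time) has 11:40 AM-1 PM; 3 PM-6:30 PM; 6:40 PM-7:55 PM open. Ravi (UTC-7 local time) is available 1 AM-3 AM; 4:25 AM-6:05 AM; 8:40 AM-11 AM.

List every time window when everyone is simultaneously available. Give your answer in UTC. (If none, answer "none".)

08:40-10:00, 12:00-13:05, 15:40-16:55

Sofia in UTC: 08:40-10:00, 12:00-15:30, 15:40-16:55 (subtract 3h to convert from UTC+3).
Ravi in UTC: 08:00-10:00, 11:25-13:05, 15:40-18:00 (add 7h to convert from UTC-7).
Sofia ∩ Ravi: 08:40-10:00, 12:00-13:05, 15:40-16:55.
Those are the intersection windows.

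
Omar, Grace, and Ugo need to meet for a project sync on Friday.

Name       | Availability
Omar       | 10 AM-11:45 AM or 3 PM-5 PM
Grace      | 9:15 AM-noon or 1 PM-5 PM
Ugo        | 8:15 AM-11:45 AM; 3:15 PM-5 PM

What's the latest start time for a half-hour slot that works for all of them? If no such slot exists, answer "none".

16:30

Omar ∩ Grace: 10:00-11:45, 15:00-17:00.
Omar ∩ Grace ∩ Ugo: 10:00-11:45, 15:15-17:00.
The last common window of at least 30 minutes is 15:15-17:00; a 30-minute meeting can start as late as 16:30 and still end by 17:00.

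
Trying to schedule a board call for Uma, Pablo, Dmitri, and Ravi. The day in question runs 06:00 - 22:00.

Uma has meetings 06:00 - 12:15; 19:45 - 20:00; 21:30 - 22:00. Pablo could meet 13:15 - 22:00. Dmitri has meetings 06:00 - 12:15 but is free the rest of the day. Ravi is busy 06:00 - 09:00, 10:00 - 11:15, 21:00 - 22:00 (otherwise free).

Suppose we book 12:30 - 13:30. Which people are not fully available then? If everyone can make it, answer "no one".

Pablo

Uma free: 12:15-19:45, 20:00-21:30 (invert busy blocks within the working day).
Pablo free: 13:15-22:00.
Dmitri free: 12:15-22:00 (invert busy blocks within the working day).
Ravi free: 09:00-10:00, 11:15-21:00 (invert busy blocks within the working day).
Uma: free for 12:30-13:30. Pablo: not fully free for 12:30-13:30. Dmitri: free for 12:30-13:30. Ravi: free for 12:30-13:30.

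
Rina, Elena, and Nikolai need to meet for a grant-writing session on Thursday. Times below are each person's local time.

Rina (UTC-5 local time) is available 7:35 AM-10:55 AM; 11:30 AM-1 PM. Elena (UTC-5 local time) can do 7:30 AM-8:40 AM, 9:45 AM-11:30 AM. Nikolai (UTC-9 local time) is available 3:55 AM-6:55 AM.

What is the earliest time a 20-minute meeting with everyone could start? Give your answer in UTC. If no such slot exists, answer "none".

12:55

Rina in UTC: 12:35-15:55, 16:30-18:00 (add 5h to convert from UTC-5).
Elena in UTC: 12:30-13:40, 14:45-16:30 (add 5h to convert from UTC-5).
Nikolai in UTC: 12:55-15:55 (add 9h to convert from UTC-9).
Rina ∩ Elena: 12:35-13:40, 14:45-15:55.
Rina ∩ Elena ∩ Nikolai: 12:55-13:40, 14:45-15:55.
Those are the intersection windows.
The first common window of at least 20 minutes is 12:55-13:40, so the earliest start is 12:55.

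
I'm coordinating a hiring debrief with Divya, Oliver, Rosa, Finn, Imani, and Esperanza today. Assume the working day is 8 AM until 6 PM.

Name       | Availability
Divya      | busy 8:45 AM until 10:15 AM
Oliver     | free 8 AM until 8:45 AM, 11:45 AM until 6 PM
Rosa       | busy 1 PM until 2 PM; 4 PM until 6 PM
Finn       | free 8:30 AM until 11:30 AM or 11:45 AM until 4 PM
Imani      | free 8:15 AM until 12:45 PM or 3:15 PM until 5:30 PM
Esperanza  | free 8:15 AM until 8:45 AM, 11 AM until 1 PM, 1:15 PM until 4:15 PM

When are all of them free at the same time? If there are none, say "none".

Divya free: 08:00-08:45, 10:15-18:00 (invert busy blocks within the working day).
Oliver free: 08:00-08:45, 11:45-18:00.
Rosa free: 08:00-13:00, 14:00-16:00 (invert busy blocks within the working day).
Finn free: 08:30-11:30, 11:45-16:00.
Imani free: 08:15-12:45, 15:15-17:30.
Esperanza free: 08:15-08:45, 11:00-13:00, 13:15-16:15.
Divya ∩ Oliver: 08:00-08:45, 11:45-18:00.
Divya ∩ Oliver ∩ Rosa: 08:00-08:45, 11:45-13:00, 14:00-16:00.
Divya ∩ Oliver ∩ Rosa ∩ Finn: 08:30-08:45, 11:45-13:00, 14:00-16:00.
Divya ∩ Oliver ∩ Rosa ∩ Finn ∩ Imani: 08:30-08:45, 11:45-12:45, 15:15-16:00.
Divya ∩ Oliver ∩ Rosa ∩ Finn ∩ Imani ∩ Esperanza: 08:30-08:45, 11:45-12:45, 15:15-16:00.

08:30-08:45, 11:45-12:45, 15:15-16:00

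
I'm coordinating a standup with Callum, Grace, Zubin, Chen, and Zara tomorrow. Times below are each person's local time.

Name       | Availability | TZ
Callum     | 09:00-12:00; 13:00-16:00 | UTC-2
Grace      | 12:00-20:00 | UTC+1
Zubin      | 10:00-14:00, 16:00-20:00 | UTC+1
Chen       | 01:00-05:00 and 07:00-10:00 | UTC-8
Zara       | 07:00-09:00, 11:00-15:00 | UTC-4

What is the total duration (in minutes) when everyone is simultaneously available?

300

Callum in UTC: 11:00-14:00, 15:00-18:00 (add 2h to convert from UTC-2).
Grace in UTC: 11:00-19:00 (subtract 1h to convert from UTC+1).
Zubin in UTC: 09:00-13:00, 15:00-19:00 (subtract 1h to convert from UTC+1).
Chen in UTC: 09:00-13:00, 15:00-18:00 (add 8h to convert from UTC-8).
Zara in UTC: 11:00-13:00, 15:00-19:00 (add 4h to convert from UTC-4).
Callum ∩ Grace: 11:00-14:00, 15:00-18:00.
Callum ∩ Grace ∩ Zubin: 11:00-13:00, 15:00-18:00.
Callum ∩ Grace ∩ Zubin ∩ Chen: 11:00-13:00, 15:00-18:00.
Callum ∩ Grace ∩ Zubin ∩ Chen ∩ Zara: 11:00-13:00, 15:00-18:00.
Summing the common windows: 120 + 180 = 300 minutes.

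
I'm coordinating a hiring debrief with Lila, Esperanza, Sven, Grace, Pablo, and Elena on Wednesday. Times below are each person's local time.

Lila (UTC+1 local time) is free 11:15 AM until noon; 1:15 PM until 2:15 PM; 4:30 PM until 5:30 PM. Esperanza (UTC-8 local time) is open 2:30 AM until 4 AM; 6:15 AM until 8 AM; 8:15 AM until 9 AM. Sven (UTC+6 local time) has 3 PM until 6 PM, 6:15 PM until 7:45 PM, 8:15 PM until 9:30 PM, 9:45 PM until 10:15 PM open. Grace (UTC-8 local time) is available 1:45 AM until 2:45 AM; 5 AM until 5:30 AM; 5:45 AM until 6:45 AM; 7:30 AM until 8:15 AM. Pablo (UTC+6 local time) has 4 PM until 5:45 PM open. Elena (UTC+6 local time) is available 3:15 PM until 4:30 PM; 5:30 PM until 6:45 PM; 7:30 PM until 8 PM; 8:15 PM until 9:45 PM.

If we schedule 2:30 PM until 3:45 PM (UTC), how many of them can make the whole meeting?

2

Lila in UTC: 10:15-11:00, 12:15-13:15, 15:30-16:30 (subtract 1h to convert from UTC+1).
Esperanza in UTC: 10:30-12:00, 14:15-16:00, 16:15-17:00 (add 8h to convert from UTC-8).
Sven in UTC: 09:00-12:00, 12:15-13:45, 14:15-15:30, 15:45-16:15 (subtract 6h to convert from UTC+6).
Grace in UTC: 09:45-10:45, 13:00-13:30, 13:45-14:45, 15:30-16:15 (add 8h to convert from UTC-8).
Pablo in UTC: 10:00-11:45 (subtract 6h to convert from UTC+6).
Elena in UTC: 09:15-10:30, 11:30-12:45, 13:30-14:00, 14:15-15:45 (subtract 6h to convert from UTC+6).
Esperanza and Elena can make the full 14:30-15:45 slot — that's 2.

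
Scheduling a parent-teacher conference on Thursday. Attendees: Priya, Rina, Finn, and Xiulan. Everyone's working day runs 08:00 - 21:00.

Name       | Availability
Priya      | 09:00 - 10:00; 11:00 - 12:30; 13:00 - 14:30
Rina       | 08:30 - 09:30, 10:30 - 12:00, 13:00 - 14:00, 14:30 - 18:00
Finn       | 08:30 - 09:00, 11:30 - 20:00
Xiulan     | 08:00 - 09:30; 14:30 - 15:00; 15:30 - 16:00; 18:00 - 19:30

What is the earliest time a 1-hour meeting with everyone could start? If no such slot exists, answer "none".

none

Priya ∩ Rina: 09:00-09:30, 11:00-12:00, 13:00-14:00.
Priya ∩ Rina ∩ Finn: 11:30-12:00, 13:00-14:00.
Priya ∩ Rina ∩ Finn ∩ Xiulan: ∅.
There is no time when everyone is free.
No common window is at least 60 minutes long.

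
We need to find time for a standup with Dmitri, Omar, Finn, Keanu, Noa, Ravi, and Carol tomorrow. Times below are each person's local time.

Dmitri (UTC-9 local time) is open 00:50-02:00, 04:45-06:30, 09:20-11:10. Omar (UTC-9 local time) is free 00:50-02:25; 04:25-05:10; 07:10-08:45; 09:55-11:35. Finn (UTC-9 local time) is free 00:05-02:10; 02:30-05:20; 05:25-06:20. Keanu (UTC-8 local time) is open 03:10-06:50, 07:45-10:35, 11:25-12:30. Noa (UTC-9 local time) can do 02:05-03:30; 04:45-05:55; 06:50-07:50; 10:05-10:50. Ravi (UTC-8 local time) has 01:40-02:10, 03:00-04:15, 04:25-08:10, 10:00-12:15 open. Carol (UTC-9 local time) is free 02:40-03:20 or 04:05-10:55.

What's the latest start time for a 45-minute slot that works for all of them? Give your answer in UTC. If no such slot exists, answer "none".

none

Dmitri in UTC: 09:50-11:00, 13:45-15:30, 18:20-20:10 (add 9h to convert from UTC-9).
Omar in UTC: 09:50-11:25, 13:25-14:10, 16:10-17:45, 18:55-20:35 (add 9h to convert from UTC-9).
Finn in UTC: 09:05-11:10, 11:30-14:20, 14:25-15:20 (add 9h to convert from UTC-9).
Keanu in UTC: 11:10-14:50, 15:45-18:35, 19:25-20:30 (add 8h to convert from UTC-8).
Noa in UTC: 11:05-12:30, 13:45-14:55, 15:50-16:50, 19:05-19:50 (add 9h to convert from UTC-9).
Ravi in UTC: 09:40-10:10, 11:00-12:15, 12:25-16:10, 18:00-20:15 (add 8h to convert from UTC-8).
Carol in UTC: 11:40-12:20, 13:05-19:55 (add 9h to convert from UTC-9).
Dmitri ∩ Omar: 09:50-11:00, 13:45-14:10, 18:55-20:10.
Dmitri ∩ Omar ∩ Finn: 09:50-11:00, 13:45-14:10.
Dmitri ∩ Omar ∩ Finn ∩ Keanu: 13:45-14:10.
Dmitri ∩ Omar ∩ Finn ∩ Keanu ∩ Noa: 13:45-14:10.
Dmitri ∩ Omar ∩ Finn ∩ Keanu ∩ Noa ∩ Ravi: 13:45-14:10.
Dmitri ∩ Omar ∩ Finn ∩ Keanu ∩ Noa ∩ Ravi ∩ Carol: 13:45-14:10.
No common window is at least 45 minutes long.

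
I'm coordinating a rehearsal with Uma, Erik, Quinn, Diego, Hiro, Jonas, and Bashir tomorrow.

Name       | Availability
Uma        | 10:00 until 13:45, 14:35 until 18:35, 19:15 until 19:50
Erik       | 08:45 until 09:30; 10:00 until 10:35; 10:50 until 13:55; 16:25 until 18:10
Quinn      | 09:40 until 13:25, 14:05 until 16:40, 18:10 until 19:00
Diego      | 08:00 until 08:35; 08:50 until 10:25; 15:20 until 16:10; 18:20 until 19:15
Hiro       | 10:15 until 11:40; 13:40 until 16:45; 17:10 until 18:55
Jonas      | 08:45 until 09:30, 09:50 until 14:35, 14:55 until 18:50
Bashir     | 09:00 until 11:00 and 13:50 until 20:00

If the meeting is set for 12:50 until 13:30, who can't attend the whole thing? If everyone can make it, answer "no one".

Uma: free for 12:50-13:30. Erik: free for 12:50-13:30. Quinn: not fully free for 12:50-13:30. Diego: not fully free for 12:50-13:30. Hiro: not fully free for 12:50-13:30. Jonas: free for 12:50-13:30. Bashir: not fully free for 12:50-13:30.

Bashir, Diego, Hiro, Quinn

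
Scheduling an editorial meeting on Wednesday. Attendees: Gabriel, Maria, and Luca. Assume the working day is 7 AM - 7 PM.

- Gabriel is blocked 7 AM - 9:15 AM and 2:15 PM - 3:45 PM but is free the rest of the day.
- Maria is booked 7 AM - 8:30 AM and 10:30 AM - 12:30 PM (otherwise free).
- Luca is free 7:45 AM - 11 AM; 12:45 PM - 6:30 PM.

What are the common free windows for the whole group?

Gabriel free: 09:15-14:15, 15:45-19:00 (invert busy blocks within the working day).
Maria free: 08:30-10:30, 12:30-19:00 (invert busy blocks within the working day).
Luca free: 07:45-11:00, 12:45-18:30.
Gabriel ∩ Maria: 09:15-10:30, 12:30-14:15, 15:45-19:00.
Gabriel ∩ Maria ∩ Luca: 09:15-10:30, 12:45-14:15, 15:45-18:30.

09:15-10:30, 12:45-14:15, 15:45-18:30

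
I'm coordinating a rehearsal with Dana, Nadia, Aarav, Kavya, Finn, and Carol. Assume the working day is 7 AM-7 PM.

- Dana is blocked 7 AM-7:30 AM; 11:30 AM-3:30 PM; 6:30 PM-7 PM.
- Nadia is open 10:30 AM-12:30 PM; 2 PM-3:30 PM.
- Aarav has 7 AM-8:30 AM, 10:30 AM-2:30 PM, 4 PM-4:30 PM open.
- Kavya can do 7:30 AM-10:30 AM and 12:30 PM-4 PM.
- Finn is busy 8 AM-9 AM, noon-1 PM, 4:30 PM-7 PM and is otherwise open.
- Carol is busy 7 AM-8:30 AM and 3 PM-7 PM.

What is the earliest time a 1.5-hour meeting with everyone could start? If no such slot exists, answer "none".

Dana free: 07:30-11:30, 15:30-18:30 (invert busy blocks within the working day).
Nadia free: 10:30-12:30, 14:00-15:30.
Aarav free: 07:00-08:30, 10:30-14:30, 16:00-16:30.
Kavya free: 07:30-10:30, 12:30-16:00.
Finn free: 07:00-08:00, 09:00-12:00, 13:00-16:30 (invert busy blocks within the working day).
Carol free: 08:30-15:00 (invert busy blocks within the working day).
Dana ∩ Nadia: 10:30-11:30.
Dana ∩ Nadia ∩ Aarav: 10:30-11:30.
Dana ∩ Nadia ∩ Aarav ∩ Kavya: ∅.
Dana ∩ Nadia ∩ Aarav ∩ Kavya ∩ Finn: ∅.
Dana ∩ Nadia ∩ Aarav ∩ Kavya ∩ Finn ∩ Carol: ∅.
There is no time when everyone is free.
No common window is at least 90 minutes long.

none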